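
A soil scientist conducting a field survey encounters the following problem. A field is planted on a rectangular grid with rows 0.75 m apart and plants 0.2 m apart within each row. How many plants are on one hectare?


D = 10000 / (row_sp * plant_sp)
  = 10000 / (0.75 * 0.2)
  = 10000 / 0.1500
  = 66666.67 plants/ha


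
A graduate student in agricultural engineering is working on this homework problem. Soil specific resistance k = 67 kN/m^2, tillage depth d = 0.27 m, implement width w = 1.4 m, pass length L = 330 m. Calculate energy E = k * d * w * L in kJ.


E = k * d * w * L
  = 67 * 0.27 * 1.4 * 330
  = 8357.58 kJ


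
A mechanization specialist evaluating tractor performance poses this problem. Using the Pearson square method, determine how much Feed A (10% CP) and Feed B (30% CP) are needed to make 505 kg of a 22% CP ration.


parts_A = CP_b - target = 30 - 22 = 8
parts_B = target - CP_a = 22 - 10 = 12
total_parts = 8 + 12 = 20
Feed A = 505 * 8 / 20 = 202 kg
Feed B = 505 * 12 / 20 = 303 kg

202 kg


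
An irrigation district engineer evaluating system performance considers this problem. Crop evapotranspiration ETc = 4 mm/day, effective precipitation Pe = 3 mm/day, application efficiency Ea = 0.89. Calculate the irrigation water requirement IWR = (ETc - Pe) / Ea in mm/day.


IWR = (ETc - Pe) / Ea
    = (4 - 3) / 0.89
    = 1 / 0.89
    = 1.12 mm/day


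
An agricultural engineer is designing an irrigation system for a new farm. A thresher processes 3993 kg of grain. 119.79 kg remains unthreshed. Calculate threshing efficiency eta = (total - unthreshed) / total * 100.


eta = (total - unthreshed) / total * 100
    = (3993 - 119.79) / 3993 * 100
    = 3873.21 / 3993 * 100
    = 97%


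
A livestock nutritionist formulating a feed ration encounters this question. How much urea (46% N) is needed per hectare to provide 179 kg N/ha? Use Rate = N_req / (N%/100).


Rate = N_required / (N_content / 100)
     = 179 / (46 / 100)
     = 179 / 0.46
     = 389.13 kg/ha


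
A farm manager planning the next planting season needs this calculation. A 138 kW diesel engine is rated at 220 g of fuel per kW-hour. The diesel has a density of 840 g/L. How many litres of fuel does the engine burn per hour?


FC = P * BSFC / rho_fuel
   = 138 * 220 / 840
   = 30360 / 840
   = 36.14 L/h


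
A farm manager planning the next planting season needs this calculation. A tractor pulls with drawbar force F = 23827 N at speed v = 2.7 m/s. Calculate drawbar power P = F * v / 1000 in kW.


P = F * v / 1000
  = 23827 * 2.7 / 1000
  = 64332.90 / 1000
  = 64.33 kW


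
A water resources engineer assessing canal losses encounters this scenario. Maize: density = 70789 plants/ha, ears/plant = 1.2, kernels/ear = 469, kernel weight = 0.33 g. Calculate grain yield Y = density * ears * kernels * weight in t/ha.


Y = density * ears * kernels * kw
  = 70789 * 1.2 * 469 * 0.33 g/ha
  = 13147216.24 g/ha
  = 13147.22 kg/ha = 13.15 t/ha


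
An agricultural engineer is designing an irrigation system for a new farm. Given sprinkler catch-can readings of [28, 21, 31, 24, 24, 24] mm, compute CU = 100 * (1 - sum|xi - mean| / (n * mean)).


xbar = 152 / 6 = 25.333
sum|xi - xbar| = 16.667
CU = 100 * (1 - 16.667 / (6 * 25.333))
   = 100 * (1 - 0.1096)
   = 89.04%


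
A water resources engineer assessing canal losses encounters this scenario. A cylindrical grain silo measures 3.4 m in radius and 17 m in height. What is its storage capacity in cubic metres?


V = pi * r^2 * h
  = pi * 3.4^2 * 17
  = pi * 11.56 * 17
  = 617.39 m^3


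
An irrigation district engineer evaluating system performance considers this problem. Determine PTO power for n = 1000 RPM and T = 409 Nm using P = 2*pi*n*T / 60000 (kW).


P = 2*pi*n*T / 60000
  = 2*pi * 1000 * 409 / 60000
  = 2569822.79 / 60000
  = 42.83 kW


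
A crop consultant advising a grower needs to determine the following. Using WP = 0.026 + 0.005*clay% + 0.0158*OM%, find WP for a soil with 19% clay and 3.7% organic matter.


WP = 0.026 + 0.005*19 + 0.0158*3.7
   = 0.026 + 0.0950 + 0.0585
   = 0.1795


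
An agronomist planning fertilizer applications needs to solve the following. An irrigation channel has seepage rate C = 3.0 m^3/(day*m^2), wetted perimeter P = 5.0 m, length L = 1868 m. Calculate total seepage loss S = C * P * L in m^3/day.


S = C * P * L
  = 3.0 * 5.0 * 1868
  = 28020 m^3/day


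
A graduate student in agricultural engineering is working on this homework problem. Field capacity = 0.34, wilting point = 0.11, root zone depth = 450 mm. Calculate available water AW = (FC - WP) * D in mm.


AW = (FC - WP) * D
   = (0.34 - 0.11) * 450
   = 0.23 * 450
   = 103.50 mm


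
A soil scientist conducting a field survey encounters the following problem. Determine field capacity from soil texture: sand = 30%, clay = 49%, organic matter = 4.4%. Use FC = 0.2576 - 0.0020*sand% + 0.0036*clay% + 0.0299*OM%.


FC = 0.2576 - 0.0020*30 + 0.0036*49 + 0.0299*4.4
   = 0.2576 - 0.0600 + 0.1764 + 0.1316
   = 0.5056


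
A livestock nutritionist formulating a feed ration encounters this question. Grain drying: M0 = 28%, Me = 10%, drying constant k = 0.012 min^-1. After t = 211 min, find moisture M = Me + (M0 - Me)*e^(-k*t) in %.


M = Me + (M0 - Me) * e^(-k*t)
  = 10 + (28 - 10) * e^(-0.012*211)
  = 10 + 18 * e^(-2.532)
  = 10 + 18 * 0.07950
  = 10 + 1.4310
  = 11.43%


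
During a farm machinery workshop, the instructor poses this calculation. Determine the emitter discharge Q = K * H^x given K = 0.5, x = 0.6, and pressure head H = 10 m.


Q = K * H^x
  = 0.5 * 10^0.6
  = 0.5 * 3.9811
  = 1.99 L/h


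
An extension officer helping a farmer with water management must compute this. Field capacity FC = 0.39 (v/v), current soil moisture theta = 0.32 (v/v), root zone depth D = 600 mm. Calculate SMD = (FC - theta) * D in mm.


SMD = (FC - theta) * D
    = (0.39 - 0.32) * 600
    = 0.070 * 600
    = 42 mm


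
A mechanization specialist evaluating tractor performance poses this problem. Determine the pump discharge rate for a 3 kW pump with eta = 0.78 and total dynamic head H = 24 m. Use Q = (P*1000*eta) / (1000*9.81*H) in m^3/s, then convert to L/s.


Q = (P * 1000 * eta) / (rho * g * H)
  = (3 * 1000 * 0.78) / (1000 * 9.81 * 24)
  = 2340 / 235440
  = 0.00994 m^3/s = 9.94 L/s


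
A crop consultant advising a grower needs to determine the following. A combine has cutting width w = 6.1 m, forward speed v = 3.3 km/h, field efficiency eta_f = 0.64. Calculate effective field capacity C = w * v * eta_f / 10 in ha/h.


C = w * v * eta_f / 10
  = 6.1 * 3.3 * 0.64 / 10
  = 12.88 / 10
  = 1.29 ha/h


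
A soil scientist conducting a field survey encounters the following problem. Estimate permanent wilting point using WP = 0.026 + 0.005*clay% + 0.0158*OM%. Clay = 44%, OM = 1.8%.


WP = 0.026 + 0.005*44 + 0.0158*1.8
   = 0.026 + 0.2200 + 0.0284
   = 0.2744


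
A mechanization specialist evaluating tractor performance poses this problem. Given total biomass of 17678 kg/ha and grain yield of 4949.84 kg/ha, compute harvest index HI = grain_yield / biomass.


HI = grain_yield / biomass
   = 4949.84 / 17678
   = 0.28


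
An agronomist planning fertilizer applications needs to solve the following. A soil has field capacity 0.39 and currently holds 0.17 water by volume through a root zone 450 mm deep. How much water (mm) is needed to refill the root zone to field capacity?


SMD = (FC - theta) * D
    = (0.39 - 0.17) * 450
    = 0.220 * 450
    = 99 mm


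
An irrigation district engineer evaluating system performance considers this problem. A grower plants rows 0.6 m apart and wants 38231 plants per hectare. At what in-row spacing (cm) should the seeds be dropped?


spacing = 10000 / (row_sp * density)
        = 10000 / (0.6 * 38231)
        = 10000 / 22938.60
        = 0.43595 m = 43.59 cm


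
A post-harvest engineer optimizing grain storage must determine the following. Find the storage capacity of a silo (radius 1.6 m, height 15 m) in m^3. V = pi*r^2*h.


V = pi * r^2 * h
  = pi * 1.6^2 * 15
  = pi * 2.56 * 15
  = 120.64 m^3


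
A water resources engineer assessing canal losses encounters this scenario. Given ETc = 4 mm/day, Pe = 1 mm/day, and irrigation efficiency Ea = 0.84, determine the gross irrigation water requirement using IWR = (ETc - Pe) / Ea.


IWR = (ETc - Pe) / Ea
    = (4 - 1) / 0.84
    = 3 / 0.84
    = 3.57 mm/day


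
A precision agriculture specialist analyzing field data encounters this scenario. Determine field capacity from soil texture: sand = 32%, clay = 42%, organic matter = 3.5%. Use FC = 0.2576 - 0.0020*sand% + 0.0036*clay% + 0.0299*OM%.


FC = 0.2576 - 0.0020*32 + 0.0036*42 + 0.0299*3.5
   = 0.2576 - 0.0640 + 0.1512 + 0.1047
   = 0.4495


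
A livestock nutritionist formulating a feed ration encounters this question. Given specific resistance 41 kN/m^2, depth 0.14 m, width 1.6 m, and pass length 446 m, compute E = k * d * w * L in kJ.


E = k * d * w * L
  = 41 * 0.14 * 1.6 * 446
  = 4096.06 kJ


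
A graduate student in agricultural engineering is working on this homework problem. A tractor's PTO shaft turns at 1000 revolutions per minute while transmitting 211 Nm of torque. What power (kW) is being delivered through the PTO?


P = 2*pi*n*T / 60000
  = 2*pi * 1000 * 211 / 60000
  = 1325752.10 / 60000
  = 22.10 kW


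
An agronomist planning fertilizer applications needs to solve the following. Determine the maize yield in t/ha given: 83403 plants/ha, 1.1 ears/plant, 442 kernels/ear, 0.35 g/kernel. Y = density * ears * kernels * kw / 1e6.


Y = density * ears * kernels * kw
  = 83403 * 1.1 * 442 * 0.35 g/ha
  = 14192688.51 g/ha
  = 14192.69 kg/ha = 14.19 t/ha


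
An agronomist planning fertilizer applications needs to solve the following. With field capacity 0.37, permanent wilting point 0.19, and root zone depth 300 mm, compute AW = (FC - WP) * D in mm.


AW = (FC - WP) * D
   = (0.37 - 0.19) * 300
   = 0.18 * 300
   = 54 mm


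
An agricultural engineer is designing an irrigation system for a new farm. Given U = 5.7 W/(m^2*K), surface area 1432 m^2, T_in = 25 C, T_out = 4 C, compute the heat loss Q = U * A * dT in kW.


dT = 25 - (4) = 21 K
Q = U * A * dT
  = 5.7 * 1432 * 21
  = 171410.40 W = 171.41 kW


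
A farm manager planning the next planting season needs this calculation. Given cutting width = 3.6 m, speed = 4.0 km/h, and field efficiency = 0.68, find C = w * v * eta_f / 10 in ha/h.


C = w * v * eta_f / 10
  = 3.6 * 4.0 * 0.68 / 10
  = 9.79 / 10
  = 0.98 ha/h


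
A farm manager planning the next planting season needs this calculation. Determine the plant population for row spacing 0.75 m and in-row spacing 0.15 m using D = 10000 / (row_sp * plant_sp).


D = 10000 / (row_sp * plant_sp)
  = 10000 / (0.75 * 0.15)
  = 10000 / 0.1125
  = 88888.89 plants/ha


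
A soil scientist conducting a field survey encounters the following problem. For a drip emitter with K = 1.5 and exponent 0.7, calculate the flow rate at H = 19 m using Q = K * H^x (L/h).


Q = K * H^x
  = 1.5 * 19^0.7
  = 1.5 * 7.8547
  = 11.78 L/h


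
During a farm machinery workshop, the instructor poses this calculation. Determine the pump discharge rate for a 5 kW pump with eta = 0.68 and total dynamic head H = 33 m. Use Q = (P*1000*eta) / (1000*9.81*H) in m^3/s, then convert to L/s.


Q = (P * 1000 * eta) / (rho * g * H)
  = (5 * 1000 * 0.68) / (1000 * 9.81 * 33)
  = 3400 / 323730
  = 0.01050 m^3/s = 10.50 L/s


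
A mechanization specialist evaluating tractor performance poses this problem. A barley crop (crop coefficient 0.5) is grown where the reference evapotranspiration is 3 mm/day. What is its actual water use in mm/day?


ETc = Kc * ET0
    = 0.5 * 3
    = 1.50 mm/day


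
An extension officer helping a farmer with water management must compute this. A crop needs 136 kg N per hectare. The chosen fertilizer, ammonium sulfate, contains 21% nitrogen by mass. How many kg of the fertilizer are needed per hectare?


Rate = N_required / (N_content / 100)
     = 136 / (21 / 100)
     = 136 / 0.21
     = 647.62 kg/ha


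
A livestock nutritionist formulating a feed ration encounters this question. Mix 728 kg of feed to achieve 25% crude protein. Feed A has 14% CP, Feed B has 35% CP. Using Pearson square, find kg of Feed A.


parts_A = CP_b - target = 35 - 25 = 10
parts_B = target - CP_a = 25 - 14 = 11
total_parts = 10 + 11 = 21
Feed A = 728 * 10 / 21 = 346.67 kg
Feed B = 728 * 11 / 21 = 381.33 kg

346.67 kg


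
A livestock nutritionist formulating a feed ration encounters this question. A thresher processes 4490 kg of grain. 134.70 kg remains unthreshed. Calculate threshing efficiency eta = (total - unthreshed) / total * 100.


eta = (total - unthreshed) / total * 100
    = (4490 - 134.70) / 4490 * 100
    = 4355.30 / 4490 * 100
    = 97%


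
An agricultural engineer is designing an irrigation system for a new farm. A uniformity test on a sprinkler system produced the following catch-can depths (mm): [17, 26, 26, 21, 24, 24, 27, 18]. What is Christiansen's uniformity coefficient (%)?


xbar = 183 / 8 = 22.875
sum|xi - xbar| = 25.250
CU = 100 * (1 - 25.250 / (8 * 22.875))
   = 100 * (1 - 0.1380)
   = 86.20%


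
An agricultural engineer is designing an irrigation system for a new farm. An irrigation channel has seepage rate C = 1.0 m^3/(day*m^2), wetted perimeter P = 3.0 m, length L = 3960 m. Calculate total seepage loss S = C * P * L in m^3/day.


S = C * P * L
  = 1.0 * 3.0 * 3960
  = 11880 m^3/day


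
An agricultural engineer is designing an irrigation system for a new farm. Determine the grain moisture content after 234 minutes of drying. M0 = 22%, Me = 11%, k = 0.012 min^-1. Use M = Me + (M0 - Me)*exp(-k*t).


M = Me + (M0 - Me) * e^(-k*t)
  = 11 + (22 - 11) * e^(-0.012*234)
  = 11 + 11 * e^(-2.808)
  = 11 + 11 * 0.06033
  = 11 + 0.6636
  = 11.66%


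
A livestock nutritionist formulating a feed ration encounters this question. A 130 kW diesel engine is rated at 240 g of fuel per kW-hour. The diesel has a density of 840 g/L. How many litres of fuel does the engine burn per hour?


FC = P * BSFC / rho_fuel
   = 130 * 240 / 840
   = 31200 / 840
   = 37.14 L/h


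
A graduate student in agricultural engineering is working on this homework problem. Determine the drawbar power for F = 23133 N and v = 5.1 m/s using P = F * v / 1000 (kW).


P = F * v / 1000
  = 23133 * 5.1 / 1000
  = 117978.30 / 1000
  = 117.98 kW


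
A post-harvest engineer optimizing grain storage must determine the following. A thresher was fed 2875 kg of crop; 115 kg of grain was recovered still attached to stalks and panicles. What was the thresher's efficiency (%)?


eta = (total - unthreshed) / total * 100
    = (2875 - 115) / 2875 * 100
    = 2760 / 2875 * 100
    = 96%


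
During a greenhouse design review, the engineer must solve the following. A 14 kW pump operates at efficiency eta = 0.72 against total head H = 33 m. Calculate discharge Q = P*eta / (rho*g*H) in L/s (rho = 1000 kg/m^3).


Q = (P * 1000 * eta) / (rho * g * H)
  = (14 * 1000 * 0.72) / (1000 * 9.81 * 33)
  = 10080 / 323730
  = 0.03114 m^3/s = 31.14 L/s


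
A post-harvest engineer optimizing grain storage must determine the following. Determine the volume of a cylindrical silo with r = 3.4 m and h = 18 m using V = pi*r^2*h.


V = pi * r^2 * h
  = pi * 3.4^2 * 18
  = pi * 11.56 * 18
  = 653.70 m^3


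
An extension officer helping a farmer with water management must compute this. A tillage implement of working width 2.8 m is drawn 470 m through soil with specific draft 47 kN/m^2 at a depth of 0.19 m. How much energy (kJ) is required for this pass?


E = k * d * w * L
  = 47 * 0.19 * 2.8 * 470
  = 11751.88 kJ


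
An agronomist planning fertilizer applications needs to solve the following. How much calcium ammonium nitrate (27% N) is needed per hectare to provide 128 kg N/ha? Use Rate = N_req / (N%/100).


Rate = N_required / (N_content / 100)
     = 128 / (27 / 100)
     = 128 / 0.27
     = 474.07 kg/ha


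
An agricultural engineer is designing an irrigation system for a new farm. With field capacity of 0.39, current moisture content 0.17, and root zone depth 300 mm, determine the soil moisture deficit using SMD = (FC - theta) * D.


SMD = (FC - theta) * D
    = (0.39 - 0.17) * 300
    = 0.220 * 300
    = 66 mm


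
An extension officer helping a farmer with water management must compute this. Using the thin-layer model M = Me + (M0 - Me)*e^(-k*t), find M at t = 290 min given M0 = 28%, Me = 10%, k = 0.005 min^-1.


M = Me + (M0 - Me) * e^(-k*t)
  = 10 + (28 - 10) * e^(-0.005*290)
  = 10 + 18 * e^(-1.450)
  = 10 + 18 * 0.23457
  = 10 + 4.2223
  = 14.22%


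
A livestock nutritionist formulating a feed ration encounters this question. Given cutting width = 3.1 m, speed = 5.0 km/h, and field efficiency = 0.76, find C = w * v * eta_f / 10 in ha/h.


C = w * v * eta_f / 10
  = 3.1 * 5.0 * 0.76 / 10
  = 11.78 / 10
  = 1.18 ha/h


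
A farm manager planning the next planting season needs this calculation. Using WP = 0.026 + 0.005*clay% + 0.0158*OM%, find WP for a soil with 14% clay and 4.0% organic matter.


WP = 0.026 + 0.005*14 + 0.0158*4.0
   = 0.026 + 0.0700 + 0.0632
   = 0.1592


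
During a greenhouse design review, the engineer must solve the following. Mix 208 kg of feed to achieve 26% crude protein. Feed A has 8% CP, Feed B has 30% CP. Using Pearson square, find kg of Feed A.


parts_A = CP_b - target = 30 - 26 = 4
parts_B = target - CP_a = 26 - 8 = 18
total_parts = 4 + 18 = 22
Feed A = 208 * 4 / 22 = 37.82 kg
Feed B = 208 * 18 / 22 = 170.18 kg

37.82 kg


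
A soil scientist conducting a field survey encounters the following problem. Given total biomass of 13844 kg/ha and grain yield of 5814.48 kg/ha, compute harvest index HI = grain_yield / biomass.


HI = grain_yield / biomass
   = 5814.48 / 13844
   = 0.42


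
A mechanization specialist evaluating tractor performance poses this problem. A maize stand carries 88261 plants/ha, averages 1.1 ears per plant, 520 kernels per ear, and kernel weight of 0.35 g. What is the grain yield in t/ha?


Y = density * ears * kernels * kw
  = 88261 * 1.1 * 520 * 0.35 g/ha
  = 17669852.20 g/ha
  = 17669.85 kg/ha = 17.67 t/ha


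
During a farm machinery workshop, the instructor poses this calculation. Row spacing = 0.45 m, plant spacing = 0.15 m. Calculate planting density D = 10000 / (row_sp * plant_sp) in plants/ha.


D = 10000 / (row_sp * plant_sp)
  = 10000 / (0.45 * 0.15)
  = 10000 / 0.0675
  = 148148.15 plants/ha


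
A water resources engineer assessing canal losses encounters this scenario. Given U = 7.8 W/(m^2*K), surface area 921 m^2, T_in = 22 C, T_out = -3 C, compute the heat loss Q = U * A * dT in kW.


dT = 22 - (-3) = 25 K
Q = U * A * dT
  = 7.8 * 921 * 25
  = 179595 W = 179.60 kW


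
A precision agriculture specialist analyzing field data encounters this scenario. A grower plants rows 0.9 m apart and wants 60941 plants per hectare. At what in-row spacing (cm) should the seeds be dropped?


spacing = 10000 / (row_sp * density)
        = 10000 / (0.9 * 60941)
        = 10000 / 54846.90
        = 0.18233 m = 18.23 cm


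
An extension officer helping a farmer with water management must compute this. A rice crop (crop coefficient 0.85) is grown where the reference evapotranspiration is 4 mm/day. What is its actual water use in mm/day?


ETc = Kc * ET0
    = 0.85 * 4
    = 3.40 mm/day


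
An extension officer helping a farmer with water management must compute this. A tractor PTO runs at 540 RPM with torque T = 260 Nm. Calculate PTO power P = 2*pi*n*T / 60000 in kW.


P = 2*pi*n*T / 60000
  = 2*pi * 540 * 260 / 60000
  = 882159.22 / 60000
  = 14.70 kW


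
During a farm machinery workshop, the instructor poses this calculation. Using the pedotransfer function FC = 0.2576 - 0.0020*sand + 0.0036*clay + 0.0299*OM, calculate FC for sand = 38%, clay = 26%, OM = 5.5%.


FC = 0.2576 - 0.0020*38 + 0.0036*26 + 0.0299*5.5
   = 0.2576 - 0.0760 + 0.0936 + 0.1645
   = 0.4397


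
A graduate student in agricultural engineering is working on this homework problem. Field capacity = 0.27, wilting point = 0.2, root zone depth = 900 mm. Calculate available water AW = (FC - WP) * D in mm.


AW = (FC - WP) * D
   = (0.27 - 0.2) * 900
   = 0.07 * 900
   = 63 mm


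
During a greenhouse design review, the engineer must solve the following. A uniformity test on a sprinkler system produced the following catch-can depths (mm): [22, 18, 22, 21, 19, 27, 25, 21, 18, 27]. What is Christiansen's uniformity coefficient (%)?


xbar = 220 / 10 = 22
sum|xi - xbar| = 26
CU = 100 * (1 - 26 / (10 * 22))
   = 100 * (1 - 0.1182)
   = 88.18%


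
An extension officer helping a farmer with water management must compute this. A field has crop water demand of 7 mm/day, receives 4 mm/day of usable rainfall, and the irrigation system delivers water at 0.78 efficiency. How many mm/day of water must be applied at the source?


IWR = (ETc - Pe) / Ea
    = (7 - 4) / 0.78
    = 3 / 0.78
    = 3.85 mm/day


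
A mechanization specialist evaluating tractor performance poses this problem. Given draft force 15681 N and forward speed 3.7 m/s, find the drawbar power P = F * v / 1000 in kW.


P = F * v / 1000
  = 15681 * 3.7 / 1000
  = 58019.70 / 1000
  = 58.02 kW


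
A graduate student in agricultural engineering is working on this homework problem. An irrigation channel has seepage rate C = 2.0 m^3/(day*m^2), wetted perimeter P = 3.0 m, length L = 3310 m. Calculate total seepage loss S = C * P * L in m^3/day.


S = C * P * L
  = 2.0 * 3.0 * 3310
  = 19860 m^3/day


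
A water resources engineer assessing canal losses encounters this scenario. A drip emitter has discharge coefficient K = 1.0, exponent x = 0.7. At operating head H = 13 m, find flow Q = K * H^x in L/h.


Q = K * H^x
  = 1.0 * 13^0.7
  = 1.0 * 6.0223
  = 6.02 L/h


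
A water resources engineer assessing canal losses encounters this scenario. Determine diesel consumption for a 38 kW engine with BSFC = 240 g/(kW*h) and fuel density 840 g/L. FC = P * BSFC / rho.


FC = P * BSFC / rho_fuel
   = 38 * 240 / 840
   = 9120 / 840
   = 10.86 L/h


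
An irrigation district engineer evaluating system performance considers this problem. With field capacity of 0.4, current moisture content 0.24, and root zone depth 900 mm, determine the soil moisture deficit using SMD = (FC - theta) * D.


SMD = (FC - theta) * D
    = (0.4 - 0.24) * 900
    = 0.160 * 900
    = 144 mm


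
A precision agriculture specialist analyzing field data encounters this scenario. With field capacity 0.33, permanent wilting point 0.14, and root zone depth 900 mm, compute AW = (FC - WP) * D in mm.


AW = (FC - WP) * D
   = (0.33 - 0.14) * 900
   = 0.19 * 900
   = 171 mm


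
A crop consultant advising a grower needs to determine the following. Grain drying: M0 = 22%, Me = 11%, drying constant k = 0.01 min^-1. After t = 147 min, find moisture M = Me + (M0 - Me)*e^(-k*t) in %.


M = Me + (M0 - Me) * e^(-k*t)
  = 11 + (22 - 11) * e^(-0.01*147)
  = 11 + 11 * e^(-1.470)
  = 11 + 11 * 0.22993
  = 11 + 2.5292
  = 13.53%


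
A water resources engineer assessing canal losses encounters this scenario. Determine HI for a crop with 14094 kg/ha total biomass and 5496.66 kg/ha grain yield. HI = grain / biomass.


HI = grain_yield / biomass
   = 5496.66 / 14094
   = 0.39


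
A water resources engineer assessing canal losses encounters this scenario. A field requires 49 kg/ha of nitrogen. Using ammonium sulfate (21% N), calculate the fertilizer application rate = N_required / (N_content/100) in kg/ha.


Rate = N_required / (N_content / 100)
     = 49 / (21 / 100)
     = 49 / 0.21
     = 233.33 kg/ha


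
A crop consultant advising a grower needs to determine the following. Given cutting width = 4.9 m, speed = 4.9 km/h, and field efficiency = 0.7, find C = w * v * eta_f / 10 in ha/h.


C = w * v * eta_f / 10
  = 4.9 * 4.9 * 0.7 / 10
  = 16.81 / 10
  = 1.68 ha/h


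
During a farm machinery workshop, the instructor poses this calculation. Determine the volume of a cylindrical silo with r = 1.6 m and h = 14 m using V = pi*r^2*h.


V = pi * r^2 * h
  = pi * 1.6^2 * 14
  = pi * 2.56 * 14
  = 112.59 m^3


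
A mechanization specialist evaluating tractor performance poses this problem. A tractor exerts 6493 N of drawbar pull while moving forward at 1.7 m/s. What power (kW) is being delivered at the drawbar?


P = F * v / 1000
  = 6493 * 1.7 / 1000
  = 11038.10 / 1000
  = 11.04 kW


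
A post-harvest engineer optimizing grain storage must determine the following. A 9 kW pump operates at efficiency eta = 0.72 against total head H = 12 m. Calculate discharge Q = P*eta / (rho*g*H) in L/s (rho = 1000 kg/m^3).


Q = (P * 1000 * eta) / (rho * g * H)
  = (9 * 1000 * 0.72) / (1000 * 9.81 * 12)
  = 6480 / 117720
  = 0.05505 m^3/s = 55.05 L/s


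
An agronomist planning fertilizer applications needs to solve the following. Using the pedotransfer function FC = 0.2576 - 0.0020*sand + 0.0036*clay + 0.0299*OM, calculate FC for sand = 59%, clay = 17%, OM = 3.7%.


FC = 0.2576 - 0.0020*59 + 0.0036*17 + 0.0299*3.7
   = 0.2576 - 0.1180 + 0.0612 + 0.1106
   = 0.3114


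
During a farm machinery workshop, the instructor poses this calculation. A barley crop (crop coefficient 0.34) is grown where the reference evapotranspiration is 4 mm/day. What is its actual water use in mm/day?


ETc = Kc * ET0
    = 0.34 * 4
    = 1.36 mm/day


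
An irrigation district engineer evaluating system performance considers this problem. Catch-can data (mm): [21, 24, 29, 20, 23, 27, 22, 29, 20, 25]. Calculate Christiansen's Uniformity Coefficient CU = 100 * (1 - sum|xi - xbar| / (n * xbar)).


xbar = 240 / 10 = 24
sum|xi - xbar| = 28
CU = 100 * (1 - 28 / (10 * 24))
   = 100 * (1 - 0.1167)
   = 88.33%


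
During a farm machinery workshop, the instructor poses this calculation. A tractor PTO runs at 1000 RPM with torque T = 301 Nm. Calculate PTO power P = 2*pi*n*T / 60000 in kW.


P = 2*pi*n*T / 60000
  = 2*pi * 1000 * 301 / 60000
  = 1891238.78 / 60000
  = 31.52 kW


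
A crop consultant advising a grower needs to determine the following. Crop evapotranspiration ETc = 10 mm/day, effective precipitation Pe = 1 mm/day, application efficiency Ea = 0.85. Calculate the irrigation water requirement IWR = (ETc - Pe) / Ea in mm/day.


IWR = (ETc - Pe) / Ea
    = (10 - 1) / 0.85
    = 9 / 0.85
    = 10.59 mm/day


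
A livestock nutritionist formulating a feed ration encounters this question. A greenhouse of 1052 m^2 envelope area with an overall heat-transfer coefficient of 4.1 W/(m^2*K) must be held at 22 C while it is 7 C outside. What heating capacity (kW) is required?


dT = 22 - (7) = 15 K
Q = U * A * dT
  = 4.1 * 1052 * 15
  = 64698 W = 64.70 kW


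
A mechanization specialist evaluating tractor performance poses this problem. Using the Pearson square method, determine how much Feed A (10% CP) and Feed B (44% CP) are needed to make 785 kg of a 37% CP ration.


parts_A = CP_b - target = 44 - 37 = 7
parts_B = target - CP_a = 37 - 10 = 27
total_parts = 7 + 27 = 34
Feed A = 785 * 7 / 34 = 161.62 kg
Feed B = 785 * 27 / 34 = 623.38 kg

161.62 kg


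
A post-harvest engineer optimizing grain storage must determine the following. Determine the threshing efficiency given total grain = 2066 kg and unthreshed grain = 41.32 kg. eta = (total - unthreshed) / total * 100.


eta = (total - unthreshed) / total * 100
    = (2066 - 41.32) / 2066 * 100
    = 2024.68 / 2066 * 100
    = 98%


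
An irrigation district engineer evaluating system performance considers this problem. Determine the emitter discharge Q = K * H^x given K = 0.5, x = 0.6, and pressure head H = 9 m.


Q = K * H^x
  = 0.5 * 9^0.6
  = 0.5 * 3.7372
  = 1.87 L/h


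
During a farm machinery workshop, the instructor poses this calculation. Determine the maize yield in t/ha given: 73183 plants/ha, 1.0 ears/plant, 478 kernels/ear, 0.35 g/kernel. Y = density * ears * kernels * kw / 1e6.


Y = density * ears * kernels * kw
  = 73183 * 1.0 * 478 * 0.35 g/ha
  = 12243515.90 g/ha
  = 12243.52 kg/ha = 12.24 t/ha


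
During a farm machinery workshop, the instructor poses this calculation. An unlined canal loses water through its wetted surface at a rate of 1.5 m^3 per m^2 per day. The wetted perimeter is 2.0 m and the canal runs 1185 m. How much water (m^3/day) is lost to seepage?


S = C * P * L
  = 1.5 * 2.0 * 1185
  = 3555 m^3/day


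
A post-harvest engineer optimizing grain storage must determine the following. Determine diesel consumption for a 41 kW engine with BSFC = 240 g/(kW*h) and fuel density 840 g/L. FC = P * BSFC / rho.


FC = P * BSFC / rho_fuel
   = 41 * 240 / 840
   = 9840 / 840
   = 11.71 L/h


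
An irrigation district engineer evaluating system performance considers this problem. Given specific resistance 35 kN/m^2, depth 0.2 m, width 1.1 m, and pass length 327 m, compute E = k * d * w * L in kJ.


E = k * d * w * L
  = 35 * 0.2 * 1.1 * 327
  = 2517.90 kJ


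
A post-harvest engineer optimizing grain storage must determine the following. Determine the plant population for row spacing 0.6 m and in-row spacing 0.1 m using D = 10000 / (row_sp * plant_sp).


D = 10000 / (row_sp * plant_sp)
  = 10000 / (0.6 * 0.1)
  = 10000 / 0.0600
  = 166666.67 plants/ha


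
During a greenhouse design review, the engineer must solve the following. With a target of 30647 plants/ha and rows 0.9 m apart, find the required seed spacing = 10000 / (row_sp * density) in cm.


spacing = 10000 / (row_sp * density)
        = 10000 / (0.9 * 30647)
        = 10000 / 27582.30
        = 0.36255 m = 36.26 cm


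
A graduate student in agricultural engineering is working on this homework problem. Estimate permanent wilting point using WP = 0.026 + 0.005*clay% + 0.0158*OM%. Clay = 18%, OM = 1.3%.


WP = 0.026 + 0.005*18 + 0.0158*1.3
   = 0.026 + 0.0900 + 0.0205
   = 0.1365


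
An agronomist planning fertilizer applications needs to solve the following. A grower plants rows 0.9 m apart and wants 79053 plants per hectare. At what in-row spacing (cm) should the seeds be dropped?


spacing = 10000 / (row_sp * density)
        = 10000 / (0.9 * 79053)
        = 10000 / 71147.70
        = 0.14055 m = 14.06 cm


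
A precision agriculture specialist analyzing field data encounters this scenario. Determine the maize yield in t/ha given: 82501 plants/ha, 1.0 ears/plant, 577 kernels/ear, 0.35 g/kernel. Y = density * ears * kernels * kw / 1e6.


Y = density * ears * kernels * kw
  = 82501 * 1.0 * 577 * 0.35 g/ha
  = 16661076.95 g/ha
  = 16661.08 kg/ha = 16.66 t/ha


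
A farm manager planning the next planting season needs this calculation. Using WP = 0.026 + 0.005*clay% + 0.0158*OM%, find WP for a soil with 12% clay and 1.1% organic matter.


WP = 0.026 + 0.005*12 + 0.0158*1.1
   = 0.026 + 0.0600 + 0.0174
   = 0.1034


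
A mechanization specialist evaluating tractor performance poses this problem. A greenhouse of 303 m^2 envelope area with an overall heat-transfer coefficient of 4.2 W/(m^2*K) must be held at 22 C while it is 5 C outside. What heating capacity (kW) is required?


dT = 22 - (5) = 17 K
Q = U * A * dT
  = 4.2 * 303 * 17
  = 21634.20 W = 21.63 kW


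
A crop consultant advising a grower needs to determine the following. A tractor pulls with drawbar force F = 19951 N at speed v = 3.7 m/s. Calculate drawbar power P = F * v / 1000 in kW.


P = F * v / 1000
  = 19951 * 3.7 / 1000
  = 73818.70 / 1000
  = 73.82 kW


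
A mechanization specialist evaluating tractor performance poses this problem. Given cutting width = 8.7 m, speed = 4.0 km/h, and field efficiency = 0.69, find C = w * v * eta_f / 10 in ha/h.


C = w * v * eta_f / 10
  = 8.7 * 4.0 * 0.69 / 10
  = 24.01 / 10
  = 2.40 ha/h


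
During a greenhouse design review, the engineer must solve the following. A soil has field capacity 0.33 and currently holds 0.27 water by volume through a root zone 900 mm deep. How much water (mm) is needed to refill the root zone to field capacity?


SMD = (FC - theta) * D
    = (0.33 - 0.27) * 900
    = 0.060 * 900
    = 54 mm


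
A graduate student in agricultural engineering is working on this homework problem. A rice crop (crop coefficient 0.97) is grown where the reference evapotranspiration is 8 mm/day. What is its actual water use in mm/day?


ETc = Kc * ET0
    = 0.97 * 8
    = 7.76 mm/day


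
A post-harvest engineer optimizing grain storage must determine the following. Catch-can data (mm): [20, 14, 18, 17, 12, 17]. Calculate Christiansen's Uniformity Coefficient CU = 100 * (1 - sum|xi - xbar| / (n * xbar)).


xbar = 98 / 6 = 16.333
sum|xi - xbar| = 13.333
CU = 100 * (1 - 13.333 / (6 * 16.333))
   = 100 * (1 - 0.1361)
   = 86.39%


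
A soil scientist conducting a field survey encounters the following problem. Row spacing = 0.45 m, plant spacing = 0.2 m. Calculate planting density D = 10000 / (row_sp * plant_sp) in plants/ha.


D = 10000 / (row_sp * plant_sp)
  = 10000 / (0.45 * 0.2)
  = 10000 / 0.0900
  = 111111.11 plants/ha


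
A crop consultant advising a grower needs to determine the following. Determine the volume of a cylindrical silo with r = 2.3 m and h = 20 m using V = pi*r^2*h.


V = pi * r^2 * h
  = pi * 2.3^2 * 20
  = pi * 5.29 * 20
  = 332.38 m^3


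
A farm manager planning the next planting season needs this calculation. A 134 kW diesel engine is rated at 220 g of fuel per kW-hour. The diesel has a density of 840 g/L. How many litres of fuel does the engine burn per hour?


FC = P * BSFC / rho_fuel
   = 134 * 220 / 840
   = 29480 / 840
   = 35.10 L/h


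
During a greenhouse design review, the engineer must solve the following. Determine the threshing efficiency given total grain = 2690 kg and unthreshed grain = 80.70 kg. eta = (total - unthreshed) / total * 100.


eta = (total - unthreshed) / total * 100
    = (2690 - 80.70) / 2690 * 100
    = 2609.30 / 2690 * 100
    = 97%


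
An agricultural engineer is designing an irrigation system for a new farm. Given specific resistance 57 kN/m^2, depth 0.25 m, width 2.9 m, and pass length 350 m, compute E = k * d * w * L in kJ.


E = k * d * w * L
  = 57 * 0.25 * 2.9 * 350
  = 14463.75 kJ


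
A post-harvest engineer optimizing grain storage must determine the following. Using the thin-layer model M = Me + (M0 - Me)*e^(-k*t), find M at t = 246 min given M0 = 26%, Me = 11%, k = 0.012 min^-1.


M = Me + (M0 - Me) * e^(-k*t)
  = 11 + (26 - 11) * e^(-0.012*246)
  = 11 + 15 * e^(-2.952)
  = 11 + 15 * 0.05224
  = 11 + 0.7835
  = 11.78%


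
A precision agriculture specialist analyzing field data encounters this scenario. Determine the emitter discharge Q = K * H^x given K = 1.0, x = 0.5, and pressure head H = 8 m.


Q = K * H^x
  = 1.0 * 8^0.5
  = 1.0 * 2.8284
  = 2.83 L/h


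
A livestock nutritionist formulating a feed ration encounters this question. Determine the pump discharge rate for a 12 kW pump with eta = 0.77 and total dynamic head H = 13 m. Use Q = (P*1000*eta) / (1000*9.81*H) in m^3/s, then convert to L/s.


Q = (P * 1000 * eta) / (rho * g * H)
  = (12 * 1000 * 0.77) / (1000 * 9.81 * 13)
  = 9240 / 127530
  = 0.07245 m^3/s = 72.45 L/s


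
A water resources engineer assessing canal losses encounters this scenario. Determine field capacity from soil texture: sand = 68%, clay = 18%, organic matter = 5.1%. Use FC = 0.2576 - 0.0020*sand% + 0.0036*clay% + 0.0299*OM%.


FC = 0.2576 - 0.0020*68 + 0.0036*18 + 0.0299*5.1
   = 0.2576 - 0.1360 + 0.0648 + 0.1525
   = 0.3389


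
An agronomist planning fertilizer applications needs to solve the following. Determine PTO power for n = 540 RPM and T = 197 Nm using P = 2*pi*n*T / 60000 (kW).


P = 2*pi*n*T / 60000
  = 2*pi * 540 * 197 / 60000
  = 668405.25 / 60000
  = 11.14 kW


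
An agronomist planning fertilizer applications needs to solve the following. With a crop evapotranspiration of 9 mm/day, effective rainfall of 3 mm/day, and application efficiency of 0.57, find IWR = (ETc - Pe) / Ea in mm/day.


IWR = (ETc - Pe) / Ea
    = (9 - 3) / 0.57
    = 6 / 0.57
    = 10.53 mm/day


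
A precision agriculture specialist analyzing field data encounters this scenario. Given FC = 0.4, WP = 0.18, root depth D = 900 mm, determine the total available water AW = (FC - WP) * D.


AW = (FC - WP) * D
   = (0.4 - 0.18) * 900
   = 0.22 * 900
   = 198 mm


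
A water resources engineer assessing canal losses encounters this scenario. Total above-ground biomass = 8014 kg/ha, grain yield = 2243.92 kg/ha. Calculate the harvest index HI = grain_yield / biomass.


HI = grain_yield / biomass
   = 2243.92 / 8014
   = 0.28


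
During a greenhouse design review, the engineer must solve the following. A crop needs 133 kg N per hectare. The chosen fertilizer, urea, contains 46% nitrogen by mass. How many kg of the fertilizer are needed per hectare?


Rate = N_required / (N_content / 100)
     = 133 / (46 / 100)
     = 133 / 0.46
     = 289.13 kg/ha


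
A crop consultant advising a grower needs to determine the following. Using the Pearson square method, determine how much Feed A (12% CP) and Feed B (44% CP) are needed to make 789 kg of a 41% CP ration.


parts_A = CP_b - target = 44 - 41 = 3
parts_B = target - CP_a = 41 - 12 = 29
total_parts = 3 + 29 = 32
Feed A = 789 * 3 / 32 = 73.97 kg
Feed B = 789 * 29 / 32 = 715.03 kg

73.97 kg


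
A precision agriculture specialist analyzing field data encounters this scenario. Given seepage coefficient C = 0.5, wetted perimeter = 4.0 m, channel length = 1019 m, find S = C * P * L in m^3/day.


S = C * P * L
  = 0.5 * 4.0 * 1019
  = 2038 m^3/day


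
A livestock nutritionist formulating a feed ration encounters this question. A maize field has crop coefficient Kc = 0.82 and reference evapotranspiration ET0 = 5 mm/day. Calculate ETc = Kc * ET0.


ETc = Kc * ET0
    = 0.82 * 5
    = 4.10 mm/day


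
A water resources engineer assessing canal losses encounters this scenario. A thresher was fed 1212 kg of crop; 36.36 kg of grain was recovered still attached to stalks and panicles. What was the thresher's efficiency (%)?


eta = (total - unthreshed) / total * 100
    = (1212 - 36.36) / 1212 * 100
    = 1175.64 / 1212 * 100
    = 97%


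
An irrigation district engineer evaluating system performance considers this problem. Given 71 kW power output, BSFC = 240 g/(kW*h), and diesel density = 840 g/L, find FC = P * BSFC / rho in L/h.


FC = P * BSFC / rho_fuel
   = 71 * 240 / 840
   = 17040 / 840
   = 20.29 L/h


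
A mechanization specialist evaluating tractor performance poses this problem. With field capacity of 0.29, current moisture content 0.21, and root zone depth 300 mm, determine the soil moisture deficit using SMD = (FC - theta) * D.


SMD = (FC - theta) * D
    = (0.29 - 0.21) * 300
    = 0.080 * 300
    = 24 mm


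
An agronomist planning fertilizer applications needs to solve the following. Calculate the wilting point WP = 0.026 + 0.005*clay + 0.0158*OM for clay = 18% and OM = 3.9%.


WP = 0.026 + 0.005*18 + 0.0158*3.9
   = 0.026 + 0.0900 + 0.0616
   = 0.1776


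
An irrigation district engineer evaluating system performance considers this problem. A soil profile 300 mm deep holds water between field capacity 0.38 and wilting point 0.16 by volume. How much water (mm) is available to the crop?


AW = (FC - WP) * D
   = (0.38 - 0.16) * 300
   = 0.22 * 300
   = 66 mm


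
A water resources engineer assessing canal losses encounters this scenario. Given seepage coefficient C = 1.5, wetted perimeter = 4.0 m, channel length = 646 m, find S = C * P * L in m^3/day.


S = C * P * L
  = 1.5 * 4.0 * 646
  = 3876 m^3/day
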